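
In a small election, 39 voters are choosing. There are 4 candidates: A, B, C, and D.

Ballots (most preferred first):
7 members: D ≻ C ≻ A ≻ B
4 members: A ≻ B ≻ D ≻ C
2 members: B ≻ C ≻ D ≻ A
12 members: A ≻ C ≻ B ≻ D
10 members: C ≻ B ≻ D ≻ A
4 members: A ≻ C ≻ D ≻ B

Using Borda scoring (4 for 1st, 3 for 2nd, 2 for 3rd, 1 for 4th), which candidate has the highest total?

C

A: 7×2 + 4×4 + 2×1 + 12×4 + 10×1 + 4×4 = 106
B: 7×1 + 4×3 + 2×4 + 12×2 + 10×3 + 4×1 = 85
C: 7×3 + 4×1 + 2×3 + 12×3 + 10×4 + 4×3 = 119
D: 7×4 + 4×2 + 2×2 + 12×1 + 10×2 + 4×2 = 80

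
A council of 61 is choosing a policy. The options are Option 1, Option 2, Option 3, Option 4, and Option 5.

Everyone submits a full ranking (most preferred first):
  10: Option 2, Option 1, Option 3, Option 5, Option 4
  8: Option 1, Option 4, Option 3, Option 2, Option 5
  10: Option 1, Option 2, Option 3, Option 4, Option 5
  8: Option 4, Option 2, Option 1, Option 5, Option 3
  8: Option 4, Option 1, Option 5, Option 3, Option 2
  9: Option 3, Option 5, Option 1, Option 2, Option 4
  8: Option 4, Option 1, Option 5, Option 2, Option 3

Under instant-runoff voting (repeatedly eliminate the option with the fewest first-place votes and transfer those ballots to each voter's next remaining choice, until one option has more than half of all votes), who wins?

Option 1

Round 1: Option 1 18, Option 2 10, Option 3 9, Option 4 24, Option 5 0. Option 5 eliminated.
Round 2: Option 1 18, Option 2 10, Option 3 9, Option 4 24. Option 3 eliminated.
Round 3: Option 1 27, Option 2 10, Option 4 24. Option 2 eliminated.
Round 4: Option 1 37, Option 4 24. Option 1 has a majority (≥31).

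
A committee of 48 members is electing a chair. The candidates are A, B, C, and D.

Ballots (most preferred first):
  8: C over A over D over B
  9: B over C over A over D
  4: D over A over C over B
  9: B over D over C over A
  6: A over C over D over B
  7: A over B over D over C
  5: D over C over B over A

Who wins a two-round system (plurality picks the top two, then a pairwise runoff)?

A

Round 1 first-place votes: A 13, B 18, C 8, D 9. B and A advance.
Runoff: B is ranked above A on 23 ballots, A above B on 25.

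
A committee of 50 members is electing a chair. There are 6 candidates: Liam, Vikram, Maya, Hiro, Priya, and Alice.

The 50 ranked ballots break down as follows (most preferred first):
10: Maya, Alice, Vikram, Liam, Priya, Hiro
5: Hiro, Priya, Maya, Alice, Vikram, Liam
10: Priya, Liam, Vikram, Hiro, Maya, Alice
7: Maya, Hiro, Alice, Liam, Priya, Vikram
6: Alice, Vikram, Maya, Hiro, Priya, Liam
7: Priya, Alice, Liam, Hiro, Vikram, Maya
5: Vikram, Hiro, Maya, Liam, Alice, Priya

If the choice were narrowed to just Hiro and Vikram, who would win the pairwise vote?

Hiro is ranked above Vikram on 19 ballots; Vikram above Hiro on 31.

Vikram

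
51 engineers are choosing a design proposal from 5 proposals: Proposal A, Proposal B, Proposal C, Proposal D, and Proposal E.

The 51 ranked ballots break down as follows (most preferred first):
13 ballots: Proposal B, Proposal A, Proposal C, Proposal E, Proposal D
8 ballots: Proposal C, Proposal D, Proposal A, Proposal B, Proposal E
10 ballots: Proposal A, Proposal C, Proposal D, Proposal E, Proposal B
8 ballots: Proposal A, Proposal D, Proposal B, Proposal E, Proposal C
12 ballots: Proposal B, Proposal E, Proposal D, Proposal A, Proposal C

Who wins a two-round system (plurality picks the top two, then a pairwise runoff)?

Round 1 first-place votes: Proposal A 18, Proposal B 25, Proposal C 8, Proposal D 0, Proposal E 0. Proposal B and Proposal A advance.
Runoff: Proposal B is ranked above Proposal A on 25 ballots, Proposal A above Proposal B on 26.

Proposal A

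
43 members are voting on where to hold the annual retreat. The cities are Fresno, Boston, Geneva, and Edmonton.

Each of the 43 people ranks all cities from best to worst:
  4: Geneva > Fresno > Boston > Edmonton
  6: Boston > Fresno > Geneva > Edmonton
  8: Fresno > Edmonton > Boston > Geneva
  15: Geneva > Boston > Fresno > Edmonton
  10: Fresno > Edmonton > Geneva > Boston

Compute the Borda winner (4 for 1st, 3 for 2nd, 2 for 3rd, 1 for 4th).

Fresno: 4×3 + 6×3 + 8×4 + 15×2 + 10×4 = 132
Boston: 4×2 + 6×4 + 8×2 + 15×3 + 10×1 = 103
Geneva: 4×4 + 6×2 + 8×1 + 15×4 + 10×2 = 116
Edmonton: 4×1 + 6×1 + 8×3 + 15×1 + 10×3 = 79

Fresno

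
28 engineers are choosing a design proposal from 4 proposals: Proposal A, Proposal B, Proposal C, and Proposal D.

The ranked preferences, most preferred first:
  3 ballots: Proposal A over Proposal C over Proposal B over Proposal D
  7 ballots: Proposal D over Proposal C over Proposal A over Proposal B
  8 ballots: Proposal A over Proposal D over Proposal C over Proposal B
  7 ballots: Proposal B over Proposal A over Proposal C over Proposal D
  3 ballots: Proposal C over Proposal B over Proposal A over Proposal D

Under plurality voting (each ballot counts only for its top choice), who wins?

Proposal A

First-place votes: Proposal A 11, Proposal B 7, Proposal C 3, Proposal D 7.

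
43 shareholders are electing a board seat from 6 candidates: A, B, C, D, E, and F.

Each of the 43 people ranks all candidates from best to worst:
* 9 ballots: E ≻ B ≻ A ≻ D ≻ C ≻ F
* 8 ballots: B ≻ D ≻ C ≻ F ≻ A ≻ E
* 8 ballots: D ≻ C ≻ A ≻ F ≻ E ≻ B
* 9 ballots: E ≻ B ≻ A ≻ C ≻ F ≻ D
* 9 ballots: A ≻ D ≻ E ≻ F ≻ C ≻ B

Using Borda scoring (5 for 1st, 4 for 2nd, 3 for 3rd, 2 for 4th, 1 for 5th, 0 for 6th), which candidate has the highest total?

A: 9×3 + 8×1 + 8×3 + 9×3 + 9×5 = 131
B: 9×4 + 8×5 + 8×0 + 9×4 + 9×0 = 112
C: 9×1 + 8×3 + 8×4 + 9×2 + 9×1 = 92
D: 9×2 + 8×4 + 8×5 + 9×0 + 9×4 = 126
E: 9×5 + 8×0 + 8×1 + 9×5 + 9×3 = 125
F: 9×0 + 8×2 + 8×2 + 9×1 + 9×2 = 59

A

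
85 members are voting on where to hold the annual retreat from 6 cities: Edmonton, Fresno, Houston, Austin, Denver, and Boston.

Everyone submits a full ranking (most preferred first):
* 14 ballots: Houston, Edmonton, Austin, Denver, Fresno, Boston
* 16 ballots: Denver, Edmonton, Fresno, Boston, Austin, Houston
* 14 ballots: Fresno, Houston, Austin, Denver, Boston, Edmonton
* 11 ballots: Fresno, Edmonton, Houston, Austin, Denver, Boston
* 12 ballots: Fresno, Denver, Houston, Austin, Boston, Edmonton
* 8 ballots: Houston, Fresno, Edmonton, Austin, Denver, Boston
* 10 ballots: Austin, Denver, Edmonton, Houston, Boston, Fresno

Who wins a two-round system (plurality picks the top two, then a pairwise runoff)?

Round 1 first-place votes: Edmonton 0, Fresno 37, Houston 22, Austin 10, Denver 16, Boston 0. Fresno and Houston advance.
Runoff: Fresno is ranked above Houston on 53 ballots, Houston above Fresno on 32.

Fresno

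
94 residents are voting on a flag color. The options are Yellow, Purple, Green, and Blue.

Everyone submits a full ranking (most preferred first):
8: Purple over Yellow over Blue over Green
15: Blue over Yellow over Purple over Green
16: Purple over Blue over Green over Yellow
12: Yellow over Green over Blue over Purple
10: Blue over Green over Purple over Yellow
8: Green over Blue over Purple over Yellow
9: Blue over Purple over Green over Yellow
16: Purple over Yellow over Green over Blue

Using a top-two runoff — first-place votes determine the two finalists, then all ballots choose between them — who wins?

Round 1 first-place votes: Yellow 12, Purple 40, Green 8, Blue 34. Purple and Blue advance.
Runoff: Purple is ranked above Blue on 40 ballots, Blue above Purple on 54.

Blue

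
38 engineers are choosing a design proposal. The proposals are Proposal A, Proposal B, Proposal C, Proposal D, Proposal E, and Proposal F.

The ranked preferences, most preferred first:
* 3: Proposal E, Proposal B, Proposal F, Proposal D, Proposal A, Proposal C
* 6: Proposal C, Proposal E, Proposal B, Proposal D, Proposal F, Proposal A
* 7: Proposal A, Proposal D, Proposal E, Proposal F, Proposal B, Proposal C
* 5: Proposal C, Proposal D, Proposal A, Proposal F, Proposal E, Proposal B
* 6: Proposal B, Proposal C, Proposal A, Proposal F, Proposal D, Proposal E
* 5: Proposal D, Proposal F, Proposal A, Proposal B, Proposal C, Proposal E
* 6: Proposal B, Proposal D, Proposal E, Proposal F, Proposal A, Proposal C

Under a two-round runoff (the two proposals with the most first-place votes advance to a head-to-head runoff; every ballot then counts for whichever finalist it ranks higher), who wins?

Proposal B

Round 1 first-place votes: Proposal A 7, Proposal B 12, Proposal C 11, Proposal D 5, Proposal E 3, Proposal F 0. Proposal B and Proposal C advance.
Runoff: Proposal B is ranked above Proposal C on 27 ballots, Proposal C above Proposal B on 11.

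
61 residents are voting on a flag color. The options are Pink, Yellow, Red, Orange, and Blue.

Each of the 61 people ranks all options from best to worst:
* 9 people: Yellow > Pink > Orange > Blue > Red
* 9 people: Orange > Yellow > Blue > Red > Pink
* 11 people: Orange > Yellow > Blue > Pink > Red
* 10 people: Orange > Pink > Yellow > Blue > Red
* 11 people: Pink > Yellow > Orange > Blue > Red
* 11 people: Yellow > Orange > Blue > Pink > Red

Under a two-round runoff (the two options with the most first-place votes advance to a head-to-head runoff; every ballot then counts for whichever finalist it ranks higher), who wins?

Round 1 first-place votes: Pink 11, Yellow 20, Red 0, Orange 30, Blue 0. Orange and Yellow advance.
Runoff: Orange is ranked above Yellow on 30 ballots, Yellow above Orange on 31.

Yellow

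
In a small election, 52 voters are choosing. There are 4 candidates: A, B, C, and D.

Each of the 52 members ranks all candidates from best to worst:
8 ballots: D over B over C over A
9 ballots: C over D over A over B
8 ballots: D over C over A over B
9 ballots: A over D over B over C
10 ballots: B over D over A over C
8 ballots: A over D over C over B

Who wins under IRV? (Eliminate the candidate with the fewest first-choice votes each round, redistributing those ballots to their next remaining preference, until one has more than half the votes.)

D

Round 1: A 17, B 10, C 9, D 16. C eliminated.
Round 2: A 17, B 10, D 25. B eliminated.
Round 3: A 17, D 35. D has a majority (≥27).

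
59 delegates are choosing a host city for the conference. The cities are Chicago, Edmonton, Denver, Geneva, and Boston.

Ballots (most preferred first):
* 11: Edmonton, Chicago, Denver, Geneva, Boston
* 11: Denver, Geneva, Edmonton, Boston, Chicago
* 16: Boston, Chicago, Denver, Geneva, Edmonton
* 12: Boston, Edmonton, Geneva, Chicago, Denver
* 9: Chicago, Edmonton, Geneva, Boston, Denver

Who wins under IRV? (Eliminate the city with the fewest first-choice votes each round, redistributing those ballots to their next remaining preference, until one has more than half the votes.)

Edmonton

Round 1: Chicago 9, Edmonton 11, Denver 11, Geneva 0, Boston 28. Geneva eliminated.
Round 2: Chicago 9, Edmonton 11, Denver 11, Boston 28. Chicago eliminated.
Round 3: Edmonton 20, Denver 11, Boston 28. Denver eliminated.
Round 4: Edmonton 31, Boston 28. Edmonton has a majority (≥30).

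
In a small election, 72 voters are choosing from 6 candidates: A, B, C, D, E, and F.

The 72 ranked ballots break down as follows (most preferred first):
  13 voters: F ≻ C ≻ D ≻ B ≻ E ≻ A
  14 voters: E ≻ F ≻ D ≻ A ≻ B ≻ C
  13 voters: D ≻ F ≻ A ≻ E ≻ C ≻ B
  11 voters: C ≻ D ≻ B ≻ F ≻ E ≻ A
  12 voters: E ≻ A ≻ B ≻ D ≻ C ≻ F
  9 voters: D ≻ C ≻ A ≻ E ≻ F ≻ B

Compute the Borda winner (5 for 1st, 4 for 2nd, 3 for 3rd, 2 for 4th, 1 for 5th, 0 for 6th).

A: 13×0 + 14×2 + 13×3 + 11×0 + 12×4 + 9×3 = 142
B: 13×2 + 14×1 + 13×0 + 11×3 + 12×3 + 9×0 = 109
C: 13×4 + 14×0 + 13×1 + 11×5 + 12×1 + 9×4 = 168
D: 13×3 + 14×3 + 13×5 + 11×4 + 12×2 + 9×5 = 259
E: 13×1 + 14×5 + 13×2 + 11×1 + 12×5 + 9×2 = 198
F: 13×5 + 14×4 + 13×4 + 11×2 + 12×0 + 9×1 = 204

D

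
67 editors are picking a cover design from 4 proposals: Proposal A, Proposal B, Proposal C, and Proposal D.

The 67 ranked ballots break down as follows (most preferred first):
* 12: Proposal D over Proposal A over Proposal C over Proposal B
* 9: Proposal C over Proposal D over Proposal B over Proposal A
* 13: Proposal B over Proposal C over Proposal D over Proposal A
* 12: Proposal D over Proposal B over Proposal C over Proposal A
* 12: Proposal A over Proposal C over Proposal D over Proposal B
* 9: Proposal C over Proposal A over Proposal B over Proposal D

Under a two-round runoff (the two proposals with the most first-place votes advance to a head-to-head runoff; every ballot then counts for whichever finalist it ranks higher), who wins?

Round 1 first-place votes: Proposal A 12, Proposal B 13, Proposal C 18, Proposal D 24. Proposal D and Proposal C advance.
Runoff: Proposal D is ranked above Proposal C on 24 ballots, Proposal C above Proposal D on 43.

Proposal C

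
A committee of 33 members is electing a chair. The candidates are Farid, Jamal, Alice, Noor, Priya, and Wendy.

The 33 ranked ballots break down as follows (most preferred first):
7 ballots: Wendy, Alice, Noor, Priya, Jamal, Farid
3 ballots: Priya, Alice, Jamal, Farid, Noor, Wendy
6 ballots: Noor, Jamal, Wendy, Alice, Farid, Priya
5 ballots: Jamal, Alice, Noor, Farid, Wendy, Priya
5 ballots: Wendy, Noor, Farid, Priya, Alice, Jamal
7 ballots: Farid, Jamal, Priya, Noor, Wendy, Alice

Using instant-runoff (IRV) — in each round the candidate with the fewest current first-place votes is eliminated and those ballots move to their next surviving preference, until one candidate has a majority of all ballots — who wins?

Round 1: Farid 7, Jamal 5, Alice 0, Noor 6, Priya 3, Wendy 12. Alice eliminated.
Round 2: Farid 7, Jamal 5, Noor 6, Priya 3, Wendy 12. Priya eliminated.
Round 3: Farid 7, Jamal 8, Noor 6, Wendy 12. Noor eliminated.
Round 4: Farid 7, Jamal 14, Wendy 12. Farid eliminated.
Round 5: Jamal 21, Wendy 12. Jamal has a majority (≥17).

Jamal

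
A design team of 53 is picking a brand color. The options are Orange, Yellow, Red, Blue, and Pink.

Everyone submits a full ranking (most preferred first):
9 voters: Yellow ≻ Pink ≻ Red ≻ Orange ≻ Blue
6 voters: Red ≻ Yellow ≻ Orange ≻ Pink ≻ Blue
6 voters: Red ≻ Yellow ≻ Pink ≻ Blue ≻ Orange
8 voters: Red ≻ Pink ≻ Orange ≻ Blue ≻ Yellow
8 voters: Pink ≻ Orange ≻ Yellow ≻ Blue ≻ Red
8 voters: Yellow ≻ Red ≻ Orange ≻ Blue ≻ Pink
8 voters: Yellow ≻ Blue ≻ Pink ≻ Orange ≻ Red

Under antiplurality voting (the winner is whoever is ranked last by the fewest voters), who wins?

Last-place votes: Orange 6, Yellow 8, Red 16, Blue 15, Pink 8.

Orange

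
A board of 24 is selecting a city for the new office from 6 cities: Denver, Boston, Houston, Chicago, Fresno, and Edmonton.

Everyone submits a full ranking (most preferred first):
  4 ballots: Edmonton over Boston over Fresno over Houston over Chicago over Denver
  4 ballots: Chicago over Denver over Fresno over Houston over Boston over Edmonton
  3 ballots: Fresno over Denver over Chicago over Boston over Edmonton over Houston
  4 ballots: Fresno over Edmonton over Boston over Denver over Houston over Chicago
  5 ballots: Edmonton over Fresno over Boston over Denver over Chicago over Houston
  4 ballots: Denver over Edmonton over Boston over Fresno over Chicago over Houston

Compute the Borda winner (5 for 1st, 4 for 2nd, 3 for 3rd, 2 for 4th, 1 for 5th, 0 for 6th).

Fresno

Denver: 4×0 + 4×4 + 3×4 + 4×2 + 5×2 + 4×5 = 66
Boston: 4×4 + 4×1 + 3×2 + 4×3 + 5×3 + 4×3 = 65
Houston: 4×2 + 4×2 + 3×0 + 4×1 + 5×0 + 4×0 = 20
Chicago: 4×1 + 4×5 + 3×3 + 4×0 + 5×1 + 4×1 = 42
Fresno: 4×3 + 4×3 + 3×5 + 4×5 + 5×4 + 4×2 = 87
Edmonton: 4×5 + 4×0 + 3×1 + 4×4 + 5×5 + 4×4 = 80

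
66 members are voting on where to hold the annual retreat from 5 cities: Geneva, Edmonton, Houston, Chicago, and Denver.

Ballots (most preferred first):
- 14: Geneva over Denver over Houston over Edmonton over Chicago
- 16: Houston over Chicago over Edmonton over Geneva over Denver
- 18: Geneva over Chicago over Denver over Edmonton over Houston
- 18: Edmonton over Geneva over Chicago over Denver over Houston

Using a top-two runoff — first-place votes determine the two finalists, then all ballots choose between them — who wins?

Round 1 first-place votes: Geneva 32, Edmonton 18, Houston 16, Chicago 0, Denver 0. Geneva and Edmonton advance.
Runoff: Geneva is ranked above Edmonton on 32 ballots, Edmonton above Geneva on 34.

Edmonton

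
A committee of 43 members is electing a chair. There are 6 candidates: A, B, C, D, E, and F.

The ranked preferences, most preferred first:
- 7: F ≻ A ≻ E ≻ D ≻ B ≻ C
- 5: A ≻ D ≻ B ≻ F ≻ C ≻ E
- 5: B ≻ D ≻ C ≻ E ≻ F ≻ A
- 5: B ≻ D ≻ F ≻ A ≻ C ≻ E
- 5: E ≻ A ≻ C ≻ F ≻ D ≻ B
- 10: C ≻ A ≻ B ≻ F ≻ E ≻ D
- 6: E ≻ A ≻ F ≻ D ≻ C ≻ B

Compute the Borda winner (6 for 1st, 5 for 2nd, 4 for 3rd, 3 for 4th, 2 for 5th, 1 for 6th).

A: 7×5 + 5×6 + 5×1 + 5×3 + 5×5 + 10×5 + 6×5 = 190
B: 7×2 + 5×4 + 5×6 + 5×6 + 5×1 + 10×4 + 6×1 = 145
C: 7×1 + 5×2 + 5×4 + 5×2 + 5×4 + 10×6 + 6×2 = 139
D: 7×3 + 5×5 + 5×5 + 5×5 + 5×2 + 10×1 + 6×3 = 134
E: 7×4 + 5×1 + 5×3 + 5×1 + 5×6 + 10×2 + 6×6 = 139
F: 7×6 + 5×3 + 5×2 + 5×4 + 5×3 + 10×3 + 6×4 = 156

A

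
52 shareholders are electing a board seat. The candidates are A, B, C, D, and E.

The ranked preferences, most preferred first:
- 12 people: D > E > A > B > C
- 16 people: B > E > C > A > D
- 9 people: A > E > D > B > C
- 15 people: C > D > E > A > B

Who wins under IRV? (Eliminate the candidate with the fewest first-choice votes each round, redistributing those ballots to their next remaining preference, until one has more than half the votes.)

Round 1: A 9, B 16, C 15, D 12, E 0. E eliminated.
Round 2: A 9, B 16, C 15, D 12. A eliminated.
Round 3: B 16, C 15, D 21. C eliminated.
Round 4: B 16, D 36. D has a majority (≥27).

D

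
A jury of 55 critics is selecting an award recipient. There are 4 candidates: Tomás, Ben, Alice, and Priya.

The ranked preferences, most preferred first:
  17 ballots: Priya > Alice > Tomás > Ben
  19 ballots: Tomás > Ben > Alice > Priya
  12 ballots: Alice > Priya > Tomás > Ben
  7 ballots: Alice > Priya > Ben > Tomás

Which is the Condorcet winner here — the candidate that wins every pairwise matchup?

Alice vs Tomás: 36–19
Alice vs Ben: 36–19
Alice vs Priya: 38–17
Alice beats every other candidate.

Alice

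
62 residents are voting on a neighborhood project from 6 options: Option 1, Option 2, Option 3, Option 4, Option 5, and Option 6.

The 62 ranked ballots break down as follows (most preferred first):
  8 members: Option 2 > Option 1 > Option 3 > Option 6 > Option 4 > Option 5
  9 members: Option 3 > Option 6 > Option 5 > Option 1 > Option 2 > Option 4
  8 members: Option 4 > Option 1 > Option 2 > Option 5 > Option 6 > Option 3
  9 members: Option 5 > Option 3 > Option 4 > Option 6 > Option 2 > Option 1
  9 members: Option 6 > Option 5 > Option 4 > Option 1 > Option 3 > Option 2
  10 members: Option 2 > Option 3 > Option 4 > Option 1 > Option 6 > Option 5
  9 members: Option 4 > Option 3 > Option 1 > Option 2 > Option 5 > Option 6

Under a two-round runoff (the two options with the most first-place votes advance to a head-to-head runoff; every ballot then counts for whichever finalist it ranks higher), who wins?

Option 4

Round 1 first-place votes: Option 1 0, Option 2 18, Option 3 9, Option 4 17, Option 5 9, Option 6 9. Option 2 and Option 4 advance.
Runoff: Option 2 is ranked above Option 4 on 27 ballots, Option 4 above Option 2 on 35.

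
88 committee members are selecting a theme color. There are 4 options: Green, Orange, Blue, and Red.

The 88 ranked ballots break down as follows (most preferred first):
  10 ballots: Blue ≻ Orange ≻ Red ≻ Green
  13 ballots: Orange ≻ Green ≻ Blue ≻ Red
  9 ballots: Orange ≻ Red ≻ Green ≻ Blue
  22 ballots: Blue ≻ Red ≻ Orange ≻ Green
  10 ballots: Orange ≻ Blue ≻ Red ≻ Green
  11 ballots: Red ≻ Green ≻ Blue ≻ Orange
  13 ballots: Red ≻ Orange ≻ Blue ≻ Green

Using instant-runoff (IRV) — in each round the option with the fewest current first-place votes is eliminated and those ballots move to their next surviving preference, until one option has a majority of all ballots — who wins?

Orange

Round 1: Green 0, Orange 32, Blue 32, Red 24. Green eliminated.
Round 2: Orange 32, Blue 32, Red 24. Red eliminated.
Round 3: Orange 45, Blue 43. Orange has a majority (≥45).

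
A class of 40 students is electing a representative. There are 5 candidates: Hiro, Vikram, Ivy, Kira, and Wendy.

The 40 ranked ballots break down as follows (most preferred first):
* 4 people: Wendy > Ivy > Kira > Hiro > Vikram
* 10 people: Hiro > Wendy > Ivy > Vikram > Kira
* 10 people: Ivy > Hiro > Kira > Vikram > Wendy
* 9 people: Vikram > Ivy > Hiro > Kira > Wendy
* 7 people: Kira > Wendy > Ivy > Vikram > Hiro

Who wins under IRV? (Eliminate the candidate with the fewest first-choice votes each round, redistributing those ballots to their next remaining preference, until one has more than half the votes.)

Ivy

Round 1: Hiro 10, Vikram 9, Ivy 10, Kira 7, Wendy 4. Wendy eliminated.
Round 2: Hiro 10, Vikram 9, Ivy 14, Kira 7. Kira eliminated.
Round 3: Hiro 10, Vikram 9, Ivy 21. Ivy has a majority (≥21).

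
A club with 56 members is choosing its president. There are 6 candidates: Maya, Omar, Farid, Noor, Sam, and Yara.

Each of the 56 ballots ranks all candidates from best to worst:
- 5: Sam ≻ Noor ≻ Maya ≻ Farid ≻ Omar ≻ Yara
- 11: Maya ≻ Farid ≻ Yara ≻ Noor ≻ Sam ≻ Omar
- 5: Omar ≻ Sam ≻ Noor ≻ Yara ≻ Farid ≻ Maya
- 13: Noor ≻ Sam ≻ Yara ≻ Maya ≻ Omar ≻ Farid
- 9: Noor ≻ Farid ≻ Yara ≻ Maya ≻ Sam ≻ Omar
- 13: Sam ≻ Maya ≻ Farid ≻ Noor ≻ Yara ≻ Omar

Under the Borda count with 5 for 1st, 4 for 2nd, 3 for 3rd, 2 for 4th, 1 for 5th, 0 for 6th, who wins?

Maya: 5×3 + 11×5 + 5×0 + 13×2 + 9×2 + 13×4 = 166
Omar: 5×1 + 11×0 + 5×5 + 13×1 + 9×0 + 13×0 = 43
Farid: 5×2 + 11×4 + 5×1 + 13×0 + 9×4 + 13×3 = 134
Noor: 5×4 + 11×2 + 5×3 + 13×5 + 9×5 + 13×2 = 193
Sam: 5×5 + 11×1 + 5×4 + 13×4 + 9×1 + 13×5 = 182
Yara: 5×0 + 11×3 + 5×2 + 13×3 + 9×3 + 13×1 = 122

Noor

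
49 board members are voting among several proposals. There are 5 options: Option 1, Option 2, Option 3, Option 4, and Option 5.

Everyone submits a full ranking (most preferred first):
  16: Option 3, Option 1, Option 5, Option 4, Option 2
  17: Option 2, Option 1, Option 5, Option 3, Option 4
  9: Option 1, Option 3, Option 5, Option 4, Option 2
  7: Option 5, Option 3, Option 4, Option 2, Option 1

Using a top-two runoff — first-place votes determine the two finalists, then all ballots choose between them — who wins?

Option 3

Round 1 first-place votes: Option 1 9, Option 2 17, Option 3 16, Option 4 0, Option 5 7. Option 2 and Option 3 advance.
Runoff: Option 2 is ranked above Option 3 on 17 ballots, Option 3 above Option 2 on 32.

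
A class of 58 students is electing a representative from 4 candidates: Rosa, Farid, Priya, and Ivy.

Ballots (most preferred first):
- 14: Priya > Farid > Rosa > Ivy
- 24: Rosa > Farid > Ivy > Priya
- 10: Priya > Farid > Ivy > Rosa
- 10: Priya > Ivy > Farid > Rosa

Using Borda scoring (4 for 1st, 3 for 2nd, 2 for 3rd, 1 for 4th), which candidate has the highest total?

Rosa: 14×2 + 24×4 + 10×1 + 10×1 = 144
Farid: 14×3 + 24×3 + 10×3 + 10×2 = 164
Priya: 14×4 + 24×1 + 10×4 + 10×4 = 160
Ivy: 14×1 + 24×2 + 10×2 + 10×3 = 112

Farid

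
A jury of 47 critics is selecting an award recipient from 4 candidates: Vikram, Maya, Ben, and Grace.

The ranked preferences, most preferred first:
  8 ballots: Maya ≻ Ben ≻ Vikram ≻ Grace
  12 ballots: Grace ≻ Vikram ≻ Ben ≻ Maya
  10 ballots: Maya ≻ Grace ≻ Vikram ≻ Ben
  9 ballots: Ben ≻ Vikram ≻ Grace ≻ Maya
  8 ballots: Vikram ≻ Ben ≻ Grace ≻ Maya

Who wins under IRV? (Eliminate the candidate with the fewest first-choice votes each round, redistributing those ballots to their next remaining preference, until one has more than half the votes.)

Round 1: Vikram 8, Maya 18, Ben 9, Grace 12. Vikram eliminated.
Round 2: Maya 18, Ben 17, Grace 12. Grace eliminated.
Round 3: Maya 18, Ben 29. Ben has a majority (≥24).

Ben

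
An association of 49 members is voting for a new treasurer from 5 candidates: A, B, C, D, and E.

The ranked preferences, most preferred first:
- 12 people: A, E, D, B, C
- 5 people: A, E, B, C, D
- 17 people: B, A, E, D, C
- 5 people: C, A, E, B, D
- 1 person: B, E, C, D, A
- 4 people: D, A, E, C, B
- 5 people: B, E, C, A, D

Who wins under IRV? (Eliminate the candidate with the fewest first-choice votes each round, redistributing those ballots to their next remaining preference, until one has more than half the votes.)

A

Round 1: A 17, B 23, C 5, D 4, E 0. E eliminated.
Round 2: A 17, B 23, C 5, D 4. D eliminated.
Round 3: A 21, B 23, C 5. C eliminated.
Round 4: A 26, B 23. A has a majority (≥25).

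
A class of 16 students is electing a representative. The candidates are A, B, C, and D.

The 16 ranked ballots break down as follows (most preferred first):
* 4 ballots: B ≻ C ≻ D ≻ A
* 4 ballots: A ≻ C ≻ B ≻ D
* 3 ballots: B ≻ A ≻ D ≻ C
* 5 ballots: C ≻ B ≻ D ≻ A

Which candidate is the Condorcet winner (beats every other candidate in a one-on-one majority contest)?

C

C vs A: 9–7
C vs B: 9–7
C vs D: 13–3
C beats every other candidate.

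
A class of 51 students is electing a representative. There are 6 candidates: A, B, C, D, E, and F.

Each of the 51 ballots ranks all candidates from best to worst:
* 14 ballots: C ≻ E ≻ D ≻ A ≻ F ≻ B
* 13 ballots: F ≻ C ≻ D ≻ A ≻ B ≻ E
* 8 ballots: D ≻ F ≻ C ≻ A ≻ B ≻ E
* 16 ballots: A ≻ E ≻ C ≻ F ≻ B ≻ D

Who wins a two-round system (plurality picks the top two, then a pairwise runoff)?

Round 1 first-place votes: A 16, B 0, C 14, D 8, E 0, F 13. A and C advance.
Runoff: A is ranked above C on 16 ballots, C above A on 35.

C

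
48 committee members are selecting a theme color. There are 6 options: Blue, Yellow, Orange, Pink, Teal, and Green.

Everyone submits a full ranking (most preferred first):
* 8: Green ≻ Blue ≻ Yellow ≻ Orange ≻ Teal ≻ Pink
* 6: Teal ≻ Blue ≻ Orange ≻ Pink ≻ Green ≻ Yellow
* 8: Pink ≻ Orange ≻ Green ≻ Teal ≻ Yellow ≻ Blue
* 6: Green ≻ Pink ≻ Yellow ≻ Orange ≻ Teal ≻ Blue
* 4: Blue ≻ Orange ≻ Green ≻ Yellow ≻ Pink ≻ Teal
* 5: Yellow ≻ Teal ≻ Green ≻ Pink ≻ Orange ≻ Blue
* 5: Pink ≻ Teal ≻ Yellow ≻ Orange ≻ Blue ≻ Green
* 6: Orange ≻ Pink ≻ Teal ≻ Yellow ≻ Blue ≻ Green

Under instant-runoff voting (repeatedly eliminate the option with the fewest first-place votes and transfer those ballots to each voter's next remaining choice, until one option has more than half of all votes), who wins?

Round 1: Blue 4, Yellow 5, Orange 6, Pink 13, Teal 6, Green 14. Blue eliminated.
Round 2: Yellow 5, Orange 10, Pink 13, Teal 6, Green 14. Yellow eliminated.
Round 3: Orange 10, Pink 13, Teal 11, Green 14. Orange eliminated.
Round 4: Pink 19, Teal 11, Green 18. Teal eliminated.
Round 5: Pink 25, Green 23. Pink has a majority (≥25).

Pink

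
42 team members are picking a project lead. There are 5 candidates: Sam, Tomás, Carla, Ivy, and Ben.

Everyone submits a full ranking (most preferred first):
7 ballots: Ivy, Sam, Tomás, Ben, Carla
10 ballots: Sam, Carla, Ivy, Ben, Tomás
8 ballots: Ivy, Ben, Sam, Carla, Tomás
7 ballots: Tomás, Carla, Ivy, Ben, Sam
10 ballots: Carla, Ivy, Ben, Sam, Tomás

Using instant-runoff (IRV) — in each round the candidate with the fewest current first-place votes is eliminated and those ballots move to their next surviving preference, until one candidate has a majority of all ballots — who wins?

Carla

Round 1: Sam 10, Tomás 7, Carla 10, Ivy 15, Ben 0. Ben eliminated.
Round 2: Sam 10, Tomás 7, Carla 10, Ivy 15. Tomás eliminated.
Round 3: Sam 10, Carla 17, Ivy 15. Sam eliminated.
Round 4: Carla 27, Ivy 15. Carla has a majority (≥22).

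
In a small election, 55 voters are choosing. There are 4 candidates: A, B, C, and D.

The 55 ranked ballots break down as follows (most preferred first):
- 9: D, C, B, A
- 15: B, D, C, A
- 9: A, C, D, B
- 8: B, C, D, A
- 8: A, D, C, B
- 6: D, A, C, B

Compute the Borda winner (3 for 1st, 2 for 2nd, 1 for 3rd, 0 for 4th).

D

A: 9×0 + 15×0 + 9×3 + 8×0 + 8×3 + 6×2 = 63
B: 9×1 + 15×3 + 9×0 + 8×3 + 8×0 + 6×0 = 78
C: 9×2 + 15×1 + 9×2 + 8×2 + 8×1 + 6×1 = 81
D: 9×3 + 15×2 + 9×1 + 8×1 + 8×2 + 6×3 = 108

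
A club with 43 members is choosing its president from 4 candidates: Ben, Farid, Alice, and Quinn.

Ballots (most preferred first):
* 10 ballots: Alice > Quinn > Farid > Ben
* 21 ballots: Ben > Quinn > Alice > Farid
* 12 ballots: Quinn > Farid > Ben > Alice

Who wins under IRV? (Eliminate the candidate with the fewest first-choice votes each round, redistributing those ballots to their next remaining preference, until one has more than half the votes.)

Quinn

Round 1: Ben 21, Farid 0, Alice 10, Quinn 12. Farid eliminated.
Round 2: Ben 21, Alice 10, Quinn 12. Alice eliminated.
Round 3: Ben 21, Quinn 22. Quinn has a majority (≥22).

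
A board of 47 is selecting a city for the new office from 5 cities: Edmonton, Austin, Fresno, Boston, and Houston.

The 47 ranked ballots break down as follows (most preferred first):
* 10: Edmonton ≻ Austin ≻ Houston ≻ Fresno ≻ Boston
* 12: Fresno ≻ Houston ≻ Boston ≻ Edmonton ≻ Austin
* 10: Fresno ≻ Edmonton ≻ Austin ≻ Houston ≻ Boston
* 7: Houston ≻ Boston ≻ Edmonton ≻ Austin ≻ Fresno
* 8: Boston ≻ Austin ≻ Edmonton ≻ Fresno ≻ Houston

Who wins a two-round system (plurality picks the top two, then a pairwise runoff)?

Edmonton

Round 1 first-place votes: Edmonton 10, Austin 0, Fresno 22, Boston 8, Houston 7. Fresno and Edmonton advance.
Runoff: Fresno is ranked above Edmonton on 22 ballots, Edmonton above Fresno on 25.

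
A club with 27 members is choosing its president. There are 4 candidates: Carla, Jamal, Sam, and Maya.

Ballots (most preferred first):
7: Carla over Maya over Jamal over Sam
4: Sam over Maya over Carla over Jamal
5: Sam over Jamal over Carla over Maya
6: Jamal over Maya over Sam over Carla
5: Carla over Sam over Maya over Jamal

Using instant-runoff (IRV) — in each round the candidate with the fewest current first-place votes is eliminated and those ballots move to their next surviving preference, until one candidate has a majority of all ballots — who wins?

Sam

Round 1: Carla 12, Jamal 6, Sam 9, Maya 0. Maya eliminated.
Round 2: Carla 12, Jamal 6, Sam 9. Jamal eliminated.
Round 3: Carla 12, Sam 15. Sam has a majority (≥14).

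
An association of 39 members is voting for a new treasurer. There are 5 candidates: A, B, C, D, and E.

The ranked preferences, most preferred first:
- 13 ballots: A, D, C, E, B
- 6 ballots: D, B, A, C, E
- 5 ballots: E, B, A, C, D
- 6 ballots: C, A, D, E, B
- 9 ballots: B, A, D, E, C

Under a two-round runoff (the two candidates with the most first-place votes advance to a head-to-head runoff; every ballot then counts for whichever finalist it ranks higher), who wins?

Round 1 first-place votes: A 13, B 9, C 6, D 6, E 5. A and B advance.
Runoff: A is ranked above B on 19 ballots, B above A on 20.

B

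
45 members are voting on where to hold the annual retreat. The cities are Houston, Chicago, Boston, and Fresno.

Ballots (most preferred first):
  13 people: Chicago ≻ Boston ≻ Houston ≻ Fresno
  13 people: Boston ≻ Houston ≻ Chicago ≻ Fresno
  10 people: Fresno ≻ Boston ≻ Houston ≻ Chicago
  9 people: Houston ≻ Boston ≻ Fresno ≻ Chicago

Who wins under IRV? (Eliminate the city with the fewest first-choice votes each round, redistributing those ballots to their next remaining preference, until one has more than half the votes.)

Boston

Round 1: Houston 9, Chicago 13, Boston 13, Fresno 10. Houston eliminated.
Round 2: Chicago 13, Boston 22, Fresno 10. Fresno eliminated.
Round 3: Chicago 13, Boston 32. Boston has a majority (≥23).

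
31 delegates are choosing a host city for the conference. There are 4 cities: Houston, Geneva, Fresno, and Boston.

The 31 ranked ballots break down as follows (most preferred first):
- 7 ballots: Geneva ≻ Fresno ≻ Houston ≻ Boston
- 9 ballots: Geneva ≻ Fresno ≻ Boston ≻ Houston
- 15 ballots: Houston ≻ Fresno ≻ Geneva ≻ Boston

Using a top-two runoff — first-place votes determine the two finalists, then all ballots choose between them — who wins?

Round 1 first-place votes: Houston 15, Geneva 16, Fresno 0, Boston 0. Geneva and Houston advance.
Runoff: Geneva is ranked above Houston on 16 ballots, Houston above Geneva on 15.

Geneva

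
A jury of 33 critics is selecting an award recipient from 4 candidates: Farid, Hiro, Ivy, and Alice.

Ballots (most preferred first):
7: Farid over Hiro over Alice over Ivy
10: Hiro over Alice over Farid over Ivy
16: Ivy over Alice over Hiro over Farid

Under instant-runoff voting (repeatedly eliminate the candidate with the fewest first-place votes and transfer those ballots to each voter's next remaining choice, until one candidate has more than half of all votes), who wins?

Hiro

Round 1: Farid 7, Hiro 10, Ivy 16, Alice 0. Alice eliminated.
Round 2: Farid 7, Hiro 10, Ivy 16. Farid eliminated.
Round 3: Hiro 17, Ivy 16. Hiro has a majority (≥17).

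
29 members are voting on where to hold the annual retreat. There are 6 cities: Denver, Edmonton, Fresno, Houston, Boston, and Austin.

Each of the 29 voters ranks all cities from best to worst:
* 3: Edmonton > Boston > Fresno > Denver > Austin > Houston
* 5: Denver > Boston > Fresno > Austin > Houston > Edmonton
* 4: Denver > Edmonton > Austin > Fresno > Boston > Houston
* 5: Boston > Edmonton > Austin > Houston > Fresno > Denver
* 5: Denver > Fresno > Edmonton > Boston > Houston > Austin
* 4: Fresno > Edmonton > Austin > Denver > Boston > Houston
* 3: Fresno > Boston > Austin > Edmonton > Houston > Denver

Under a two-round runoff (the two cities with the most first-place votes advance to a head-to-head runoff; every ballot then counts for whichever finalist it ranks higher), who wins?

Fresno

Round 1 first-place votes: Denver 14, Edmonton 3, Fresno 7, Houston 0, Boston 5, Austin 0. Denver and Fresno advance.
Runoff: Denver is ranked above Fresno on 14 ballots, Fresno above Denver on 15.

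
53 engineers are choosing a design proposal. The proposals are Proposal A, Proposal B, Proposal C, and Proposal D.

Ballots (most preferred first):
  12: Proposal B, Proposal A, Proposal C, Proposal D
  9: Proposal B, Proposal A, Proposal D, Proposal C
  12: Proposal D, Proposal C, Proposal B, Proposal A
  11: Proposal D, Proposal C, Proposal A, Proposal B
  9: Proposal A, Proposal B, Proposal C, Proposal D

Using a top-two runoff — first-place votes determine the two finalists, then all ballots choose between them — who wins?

Proposal B

Round 1 first-place votes: Proposal A 9, Proposal B 21, Proposal C 0, Proposal D 23. Proposal D and Proposal B advance.
Runoff: Proposal D is ranked above Proposal B on 23 ballots, Proposal B above Proposal D on 30.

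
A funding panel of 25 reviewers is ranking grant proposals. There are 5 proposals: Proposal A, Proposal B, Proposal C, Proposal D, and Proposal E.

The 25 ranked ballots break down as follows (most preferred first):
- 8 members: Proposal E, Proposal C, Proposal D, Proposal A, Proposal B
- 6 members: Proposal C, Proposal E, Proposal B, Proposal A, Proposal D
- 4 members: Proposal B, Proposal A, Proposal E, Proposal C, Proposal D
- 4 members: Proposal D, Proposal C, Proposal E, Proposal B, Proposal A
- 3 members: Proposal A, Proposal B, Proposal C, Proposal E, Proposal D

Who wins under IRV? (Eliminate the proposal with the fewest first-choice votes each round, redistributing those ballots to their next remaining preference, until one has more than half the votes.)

Round 1: Proposal A 3, Proposal B 4, Proposal C 6, Proposal D 4, Proposal E 8. Proposal A eliminated.
Round 2: Proposal B 7, Proposal C 6, Proposal D 4, Proposal E 8. Proposal D eliminated.
Round 3: Proposal B 7, Proposal C 10, Proposal E 8. Proposal B eliminated.
Round 4: Proposal C 13, Proposal E 12. Proposal C has a majority (≥13).

Proposal C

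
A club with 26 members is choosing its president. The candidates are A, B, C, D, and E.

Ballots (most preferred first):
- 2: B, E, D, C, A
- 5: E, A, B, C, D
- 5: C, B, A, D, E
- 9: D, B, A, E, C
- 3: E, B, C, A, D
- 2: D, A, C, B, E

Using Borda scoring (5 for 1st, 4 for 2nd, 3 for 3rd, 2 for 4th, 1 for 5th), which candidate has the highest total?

B

A: 2×1 + 5×4 + 5×3 + 9×3 + 3×2 + 2×4 = 78
B: 2×5 + 5×3 + 5×4 + 9×4 + 3×4 + 2×2 = 97
C: 2×2 + 5×2 + 5×5 + 9×1 + 3×3 + 2×3 = 63
D: 2×3 + 5×1 + 5×2 + 9×5 + 3×1 + 2×5 = 79
E: 2×4 + 5×5 + 5×1 + 9×2 + 3×5 + 2×1 = 73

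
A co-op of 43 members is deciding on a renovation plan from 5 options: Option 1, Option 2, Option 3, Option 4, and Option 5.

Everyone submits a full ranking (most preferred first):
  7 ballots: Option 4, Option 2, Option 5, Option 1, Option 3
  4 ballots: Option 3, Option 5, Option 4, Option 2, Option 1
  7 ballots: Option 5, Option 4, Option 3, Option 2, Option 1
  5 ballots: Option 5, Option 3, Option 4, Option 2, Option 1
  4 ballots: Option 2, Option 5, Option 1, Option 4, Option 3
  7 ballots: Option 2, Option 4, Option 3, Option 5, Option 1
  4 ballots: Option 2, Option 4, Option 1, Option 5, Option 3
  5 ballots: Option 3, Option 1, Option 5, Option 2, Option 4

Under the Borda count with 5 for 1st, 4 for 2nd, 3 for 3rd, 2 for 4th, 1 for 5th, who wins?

Option 1: 7×2 + 4×1 + 7×1 + 5×1 + 4×3 + 7×1 + 4×3 + 5×4 = 81
Option 2: 7×4 + 4×2 + 7×2 + 5×2 + 4×5 + 7×5 + 4×5 + 5×2 = 145
Option 3: 7×1 + 4×5 + 7×3 + 5×4 + 4×1 + 7×3 + 4×1 + 5×5 = 122
Option 4: 7×5 + 4×3 + 7×4 + 5×3 + 4×2 + 7×4 + 4×4 + 5×1 = 147
Option 5: 7×3 + 4×4 + 7×5 + 5×5 + 4×4 + 7×2 + 4×2 + 5×3 = 150

Option 5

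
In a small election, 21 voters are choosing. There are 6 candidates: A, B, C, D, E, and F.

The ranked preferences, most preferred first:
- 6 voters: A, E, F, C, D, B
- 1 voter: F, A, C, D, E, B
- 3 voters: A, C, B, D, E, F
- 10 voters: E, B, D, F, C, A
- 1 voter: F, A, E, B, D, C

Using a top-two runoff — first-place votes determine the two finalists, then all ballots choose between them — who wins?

A

Round 1 first-place votes: A 9, B 0, C 0, D 0, E 10, F 2. E and A advance.
Runoff: E is ranked above A on 10 ballots, A above E on 11.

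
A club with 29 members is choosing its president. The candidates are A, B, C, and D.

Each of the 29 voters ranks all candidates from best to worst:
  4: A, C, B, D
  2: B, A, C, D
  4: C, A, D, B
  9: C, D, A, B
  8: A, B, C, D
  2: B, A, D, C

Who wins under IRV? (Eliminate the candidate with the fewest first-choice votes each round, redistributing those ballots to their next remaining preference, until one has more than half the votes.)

A

Round 1: A 12, B 4, C 13, D 0. D eliminated.
Round 2: A 12, B 4, C 13. B eliminated.
Round 3: A 16, C 13. A has a majority (≥15).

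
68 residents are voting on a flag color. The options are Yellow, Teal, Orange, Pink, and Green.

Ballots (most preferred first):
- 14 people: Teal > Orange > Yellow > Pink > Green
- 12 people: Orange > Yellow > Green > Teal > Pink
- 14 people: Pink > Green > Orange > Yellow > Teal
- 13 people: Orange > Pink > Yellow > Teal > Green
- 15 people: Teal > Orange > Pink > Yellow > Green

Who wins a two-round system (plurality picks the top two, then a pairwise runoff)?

Round 1 first-place votes: Yellow 0, Teal 29, Orange 25, Pink 14, Green 0. Teal and Orange advance.
Runoff: Teal is ranked above Orange on 29 ballots, Orange above Teal on 39.

Orange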